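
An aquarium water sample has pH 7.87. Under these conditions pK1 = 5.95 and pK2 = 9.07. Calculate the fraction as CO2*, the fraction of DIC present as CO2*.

α₀ = 0.0112

α₀ = 1 / (1 + K1/[H⁺] + K1K2/[H⁺]²) = 1 / (1 + 10^+1.92 + 10^+0.72)
   = 1 / (1 + 83.176 + 5.2481) = 1/89.424 = 0.01118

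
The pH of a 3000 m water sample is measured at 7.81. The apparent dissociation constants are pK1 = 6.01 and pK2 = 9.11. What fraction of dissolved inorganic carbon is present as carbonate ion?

α₂ = 0.0470

α₂ = 1 / (1 + [H⁺]/K2 + [H⁺]²/(K1K2)) = 1 / (1 + 10^+1.30 + 10^-0.50)
   = 1 / (1 + 19.953 + 0.31623) = 1/21.269 = 0.04702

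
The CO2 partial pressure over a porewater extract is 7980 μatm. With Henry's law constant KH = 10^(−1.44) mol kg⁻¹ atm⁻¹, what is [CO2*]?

KH = 10^(−1.44) = 3.631×10^-2 mol kg⁻¹ atm⁻¹
[CO2*] = KH · pCO2 = 3.631×10^-2 × 7980×10^-6 atm = 2.90×10^-4 mol/kg

[CO2*] = 290 μmol/kg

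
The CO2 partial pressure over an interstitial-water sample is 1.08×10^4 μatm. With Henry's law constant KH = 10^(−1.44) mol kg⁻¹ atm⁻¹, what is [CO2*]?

[CO2*] = 392 μmol/kg

KH = 10^(−1.44) = 3.631×10^-2 mol kg⁻¹ atm⁻¹
[CO2*] = KH · pCO2 = 3.631×10^-2 × 1.08×10^4×10^-6 atm = 3.92×10^-4 mol/kg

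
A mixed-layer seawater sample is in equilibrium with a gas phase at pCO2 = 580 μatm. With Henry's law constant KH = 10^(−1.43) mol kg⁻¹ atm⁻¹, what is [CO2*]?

KH = 10^(−1.43) = 3.715×10^-2 mol kg⁻¹ atm⁻¹
[CO2*] = KH · pCO2 = 3.715×10^-2 × 580×10^-6 atm = 2.15×10^-5 mol/kg

[CO2*] = 21.5 μmol/kg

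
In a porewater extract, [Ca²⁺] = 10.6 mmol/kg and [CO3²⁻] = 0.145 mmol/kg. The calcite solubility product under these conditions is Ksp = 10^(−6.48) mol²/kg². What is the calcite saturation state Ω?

Ksp = 10^(−6.48) = 3.311×10^-7
Ω = [Ca²⁺][CO3²⁻]/Ksp = (10.6×10^-3)(0.145×10^-3) / 3.311×10^-7 = 4.64

Ω = 4.64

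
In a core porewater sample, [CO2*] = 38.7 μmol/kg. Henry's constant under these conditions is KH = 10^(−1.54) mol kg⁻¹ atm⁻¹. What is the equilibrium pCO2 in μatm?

pCO2 = 1340 μatm

KH = 10^(−1.54) = 2.884×10^-2 mol kg⁻¹ atm⁻¹
pCO2 = [CO2*]/KH = 38.7×10^-6 / 2.884×10^-2 = 1.34×10^-3 atm = 1340 μatm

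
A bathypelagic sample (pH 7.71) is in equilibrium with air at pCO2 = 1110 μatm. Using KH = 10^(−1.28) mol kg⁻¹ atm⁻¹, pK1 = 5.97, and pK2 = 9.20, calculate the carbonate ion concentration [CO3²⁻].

[CO2*] = KH · pCO2 = 10^(−1.28) × 1110×10^-6 = 5.825×10^-5 mol/kg
α₀ = 1/(1 + K1/[H⁺] + K1K2/[H⁺]²) = 1/(1 + 10^+1.74 + 10^+0.25) = 0.01732
DIC = [CO2*]/α₀ = 5.825×10^-5 / 0.01732 = 3.363 mmol/kg
[CO3²⁻] = α₂·DIC; α₂ = 0.03080, so [CO3²⁻] = 0.03080 × 3.363 = 0.104 mmol/kg

[CO3²⁻] = 0.104 mmol/kg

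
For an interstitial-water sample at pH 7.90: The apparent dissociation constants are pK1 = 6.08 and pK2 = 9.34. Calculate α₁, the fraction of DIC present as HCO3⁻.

α₁ = 0.951

α₁ = 1 / (1 + [H⁺]/K1 + K2/[H⁺]) = 1 / (1 + 10^-1.82 + 10^-1.44)
   = 1 / (1 + 0.015136 + 0.036308) = 1/1.0514 = 0.9511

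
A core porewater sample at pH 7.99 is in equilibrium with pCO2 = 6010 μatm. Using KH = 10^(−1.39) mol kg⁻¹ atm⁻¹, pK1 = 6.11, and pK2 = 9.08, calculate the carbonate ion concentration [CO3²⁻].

[CO3²⁻] = 1.51 mmol/kg

[CO2*] = KH · pCO2 = 10^(−1.39) × 6010×10^-6 = 2.448×10^-4 mol/kg
α₀ = 1/(1 + K1/[H⁺] + K1K2/[H⁺]²) = 1/(1 + 10^+1.88 + 10^+0.79) = 0.01204
DIC = [CO2*]/α₀ = 2.448×10^-4 / 0.01204 = 20.33 mmol/kg
[CO3²⁻] = α₂·DIC; α₂ = 0.07427, so [CO3²⁻] = 0.07427 × 20.33 = 1.51 mmol/kg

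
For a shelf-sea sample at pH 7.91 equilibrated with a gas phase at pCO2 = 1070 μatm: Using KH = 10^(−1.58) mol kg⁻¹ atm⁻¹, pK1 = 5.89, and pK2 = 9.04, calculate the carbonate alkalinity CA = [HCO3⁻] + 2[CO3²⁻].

CA = 3.38 mmol/kg

[CO2*] = KH · pCO2 = 10^(−1.58) × 1070×10^-6 = 2.814×10^-5 mol/kg
α₀ = 1/(1 + K1/[H⁺] + K1K2/[H⁺]²) = 1/(1 + 10^+2.02 + 10^+0.89) = 0.008812
DIC = [CO2*]/α₀ = 2.814×10^-5 / 0.008812 = 3.194 mmol/kg
CA = (α₁ + 2α₂)·DIC = (0.9228 + 2×0.06841) × 3.194 = 3.38 mmol/kg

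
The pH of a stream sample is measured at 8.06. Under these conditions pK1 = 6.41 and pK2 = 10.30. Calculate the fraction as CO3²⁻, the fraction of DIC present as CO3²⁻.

α₂ = 1 / (1 + [H⁺]/K2 + [H⁺]²/(K1K2)) = 1 / (1 + 10^+2.24 + 10^+0.59)
   = 1 / (1 + 173.78 + 3.8905) = 1/178.67 = 0.005597

α₂ = 0.00560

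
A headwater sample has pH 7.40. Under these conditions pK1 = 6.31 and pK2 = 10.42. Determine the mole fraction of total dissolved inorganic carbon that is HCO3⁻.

α₁ = 0.924

α₁ = 1 / (1 + [H⁺]/K1 + K2/[H⁺]) = 1 / (1 + 10^-1.09 + 10^-3.02)
   = 1 / (1 + 0.081283 + 0.00095499) = 1/1.0822 = 0.9240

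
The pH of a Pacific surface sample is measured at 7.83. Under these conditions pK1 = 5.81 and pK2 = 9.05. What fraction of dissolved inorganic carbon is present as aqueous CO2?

α₀ = 1 / (1 + K1/[H⁺] + K1K2/[H⁺]²) = 1 / (1 + 10^+2.02 + 10^+0.80)
   = 1 / (1 + 104.71 + 6.3096) = 1/112.02 = 0.008927

α₀ = 0.00893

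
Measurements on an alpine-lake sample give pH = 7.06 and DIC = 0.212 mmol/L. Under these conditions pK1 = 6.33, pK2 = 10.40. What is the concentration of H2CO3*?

[CO2*] = 0.0333 mmol/L

α₀ = 1 / (1 + K1/[H⁺] + K1K2/[H⁺]²) = 1 / (1 + 10^+0.73 + 10^-2.61)
   = 1 / (1 + 5.3703 + 0.0024547) = 1/6.3728 = 0.1569
[CO2*] = α₀ × DIC = 0.1569 × 0.212 = 0.0333 mmol/L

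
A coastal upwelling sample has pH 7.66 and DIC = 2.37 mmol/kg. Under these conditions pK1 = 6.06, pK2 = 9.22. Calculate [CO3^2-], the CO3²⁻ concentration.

[CO3²⁻] = 0.0620 mmol/kg

α₂ = 1 / (1 + [H⁺]/K2 + [H⁺]²/(K1K2)) = 1 / (1 + 10^+1.56 + 10^-0.04)
   = 1 / (1 + 36.308 + 0.91201) = 1/38.220 = 0.02616
[CO3²⁻] = α₂ × DIC = 0.02616 × 2.37 = 0.0620 mmol/kg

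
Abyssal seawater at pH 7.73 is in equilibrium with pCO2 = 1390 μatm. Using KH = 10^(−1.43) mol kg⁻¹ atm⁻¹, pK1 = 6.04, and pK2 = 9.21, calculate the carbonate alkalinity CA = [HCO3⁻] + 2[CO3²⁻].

CA = 2.70 mmol/kg

[CO2*] = KH · pCO2 = 10^(−1.43) × 1390×10^-6 = 5.164×10^-5 mol/kg
α₀ = 1/(1 + K1/[H⁺] + K1K2/[H⁺]²) = 1/(1 + 10^+1.69 + 10^+0.21) = 0.01938
DIC = [CO2*]/α₀ = 5.164×10^-5 / 0.01938 = 2.665 mmol/kg
CA = (α₁ + 2α₂)·DIC = (0.9492 + 2×0.03143) × 2.665 = 2.70 mmol/kg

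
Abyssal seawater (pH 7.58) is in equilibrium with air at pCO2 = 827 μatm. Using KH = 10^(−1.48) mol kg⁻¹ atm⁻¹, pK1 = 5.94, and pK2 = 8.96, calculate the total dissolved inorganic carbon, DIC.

DIC = 1.27 mmol/kg

[CO2*] = KH · pCO2 = 10^(−1.48) × 827×10^-6 = 2.738×10^-5 mol/kg
α₀ = 1/(1 + K1/[H⁺] + K1K2/[H⁺]²) = 1/(1 + 10^+1.64 + 10^+0.26) = 0.02152
DIC = [CO2*]/α₀ = 2.738×10^-5 / 0.02152 = 1.27 mmol/kg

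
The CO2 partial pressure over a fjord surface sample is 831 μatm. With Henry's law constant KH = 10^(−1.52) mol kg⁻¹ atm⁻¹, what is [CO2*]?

[CO2*] = 25.1 μmol/kg

KH = 10^(−1.52) = 3.020×10^-2 mol kg⁻¹ atm⁻¹
[CO2*] = KH · pCO2 = 3.020×10^-2 × 831×10^-6 atm = 2.51×10^-5 mol/kg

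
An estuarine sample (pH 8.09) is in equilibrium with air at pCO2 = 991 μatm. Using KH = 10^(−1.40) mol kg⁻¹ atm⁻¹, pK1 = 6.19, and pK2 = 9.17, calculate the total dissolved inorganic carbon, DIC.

[CO2*] = KH · pCO2 = 10^(−1.40) × 991×10^-6 = 3.945×10^-5 mol/kg
α₀ = 1/(1 + K1/[H⁺] + K1K2/[H⁺]²) = 1/(1 + 10^+1.90 + 10^+0.82) = 0.01149
DIC = [CO2*]/α₀ = 3.945×10^-5 / 0.01149 = 3.43 mmol/kg

DIC = 3.43 mmol/kg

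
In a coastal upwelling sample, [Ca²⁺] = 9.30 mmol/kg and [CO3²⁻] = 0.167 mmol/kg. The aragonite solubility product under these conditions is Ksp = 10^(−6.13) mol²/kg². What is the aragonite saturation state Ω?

Ksp = 10^(−6.13) = 7.413×10^-7
Ω = [Ca²⁺][CO3²⁻]/Ksp = (9.30×10^-3)(0.167×10^-3) / 7.413×10^-7 = 2.10

Ω = 2.10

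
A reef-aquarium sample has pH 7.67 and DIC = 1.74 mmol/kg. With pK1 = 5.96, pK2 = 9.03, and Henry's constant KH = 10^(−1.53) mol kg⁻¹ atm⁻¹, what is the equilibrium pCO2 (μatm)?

α₀ = 1 / (1 + K1/[H⁺] + K1K2/[H⁺]²) = 1 / (1 + 10^+1.71 + 10^+0.35)
   = 1 / (1 + 51.286 + 2.2387) = 1/54.525 = 0.01834
[CO2*] = α₀ × DIC = 0.01834 × 1.74 = 0.03191 mmol/kg
pCO2 = [CO2*]/KH = 3.191×10^-5 / 2.951×10^-2 = 1080 μatm

pCO2 = 1080 μatm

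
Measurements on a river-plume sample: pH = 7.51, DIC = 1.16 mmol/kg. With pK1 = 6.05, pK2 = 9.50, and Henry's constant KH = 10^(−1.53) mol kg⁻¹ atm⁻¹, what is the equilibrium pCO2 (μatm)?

α₀ = 1 / (1 + K1/[H⁺] + K1K2/[H⁺]²) = 1 / (1 + 10^+1.46 + 10^-0.53)
   = 1 / (1 + 28.840 + 0.29512) = 1/30.135 = 0.03318
[CO2*] = α₀ × DIC = 0.03318 × 1.16 = 0.03849 mmol/kg
pCO2 = [CO2*]/KH = 3.849×10^-5 / 2.951×10^-2 = 1300 μatm

pCO2 = 1300 μatm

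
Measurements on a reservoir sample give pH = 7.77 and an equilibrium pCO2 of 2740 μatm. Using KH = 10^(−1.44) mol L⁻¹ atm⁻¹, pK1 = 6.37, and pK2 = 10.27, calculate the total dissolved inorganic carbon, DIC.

DIC = 2.61 mmol/L

[CO2*] = KH · pCO2 = 10^(−1.44) × 2740×10^-6 = 9.948×10^-5 mol/L
α₀ = 1/(1 + K1/[H⁺] + K1K2/[H⁺]²) = 1/(1 + 10^+1.40 + 10^-1.10) = 0.03817
DIC = [CO2*]/α₀ = 9.948×10^-5 / 0.03817 = 2.61 mmol/L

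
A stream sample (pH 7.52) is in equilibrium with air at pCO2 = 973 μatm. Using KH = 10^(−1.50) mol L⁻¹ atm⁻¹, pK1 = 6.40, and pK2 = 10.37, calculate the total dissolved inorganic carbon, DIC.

DIC = 0.437 mmol/L

[CO2*] = KH · pCO2 = 10^(−1.50) × 973×10^-6 = 3.077×10^-5 mol/L
α₀ = 1/(1 + K1/[H⁺] + K1K2/[H⁺]²) = 1/(1 + 10^+1.12 + 10^-1.73) = 0.07042
DIC = [CO2*]/α₀ = 3.077×10^-5 / 0.07042 = 0.437 mmol/L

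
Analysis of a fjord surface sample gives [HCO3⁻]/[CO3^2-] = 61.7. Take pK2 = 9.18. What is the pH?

pH = 7.39

From K2 = [H⁺][CO3^2-]/[HCO3⁻]:  pH = pK2 − log₁₀([HCO3⁻]/[CO3^2-])
log₁₀(61.7) = +1.790
pH = 9.18 − (+1.790) = 7.39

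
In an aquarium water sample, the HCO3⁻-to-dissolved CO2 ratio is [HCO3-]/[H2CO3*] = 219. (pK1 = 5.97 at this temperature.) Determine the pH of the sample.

pH = 8.31

From K1 = [H⁺][HCO3-]/[H2CO3*]:  pH = pK1 + log₁₀([HCO3-]/[H2CO3*])
log₁₀(219) = +2.340
pH = 5.97 + (+2.340) = 8.31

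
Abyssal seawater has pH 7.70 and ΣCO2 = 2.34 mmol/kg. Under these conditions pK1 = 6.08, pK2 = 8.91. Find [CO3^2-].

α₂ = 1 / (1 + [H⁺]/K2 + [H⁺]²/(K1K2)) = 1 / (1 + 10^+1.21 + 10^-0.41)
   = 1 / (1 + 16.218 + 0.38905) = 1/17.607 = 0.05680
[CO3²⁻] = α₂ × DIC = 0.05680 × 2.34 = 0.133 mmol/kg

[CO3²⁻] = 0.133 mmol/kg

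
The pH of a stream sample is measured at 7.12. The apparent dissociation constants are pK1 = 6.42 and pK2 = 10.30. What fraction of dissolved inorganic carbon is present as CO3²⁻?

α₂ = 1 / (1 + [H⁺]/K2 + [H⁺]²/(K1K2)) = 1 / (1 + 10^+3.18 + 10^+2.48)
   = 1 / (1 + 1513.6 + 302.00) = 1/1816.6 = 0.0005505

α₂ = 0.000550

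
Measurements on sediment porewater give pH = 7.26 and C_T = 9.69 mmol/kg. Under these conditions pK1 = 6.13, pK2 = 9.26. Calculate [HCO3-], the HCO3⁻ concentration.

[HCO3⁻] = 8.94 mmol/kg

α₁ = 1 / (1 + [H⁺]/K1 + K2/[H⁺]) = 1 / (1 + 10^-1.13 + 10^-2.00)
   = 1 / (1 + 0.074131 + 0.010000) = 1/1.0841 = 0.9224
[HCO3⁻] = α₁ × DIC = 0.9224 × 9.69 = 8.94 mmol/kg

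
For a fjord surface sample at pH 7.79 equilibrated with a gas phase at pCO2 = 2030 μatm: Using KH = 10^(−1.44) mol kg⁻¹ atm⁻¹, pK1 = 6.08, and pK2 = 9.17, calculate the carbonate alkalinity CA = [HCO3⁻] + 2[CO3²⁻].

[CO2*] = KH · pCO2 = 10^(−1.44) × 2030×10^-6 = 7.370×10^-5 mol/kg
α₀ = 1/(1 + K1/[H⁺] + K1K2/[H⁺]²) = 1/(1 + 10^+1.71 + 10^+0.33) = 0.01837
DIC = [CO2*]/α₀ = 7.370×10^-5 / 0.01837 = 4.011 mmol/kg
CA = (α₁ + 2α₂)·DIC = (0.9423 + 2×0.03928) × 4.011 = 4.10 mmol/kg

CA = 4.10 mmol/kg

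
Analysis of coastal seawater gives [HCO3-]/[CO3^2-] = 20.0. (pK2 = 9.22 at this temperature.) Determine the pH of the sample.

pH = 7.92

From K2 = [H⁺][CO3^2-]/[HCO3-]:  pH = pK2 − log₁₀([HCO3-]/[CO3^2-])
log₁₀(20.0) = +1.301
pH = 9.22 − (+1.301) = 7.92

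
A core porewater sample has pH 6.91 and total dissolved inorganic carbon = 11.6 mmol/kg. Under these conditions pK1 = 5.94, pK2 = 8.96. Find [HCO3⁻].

α₁ = 1 / (1 + [H⁺]/K1 + K2/[H⁺]) = 1 / (1 + 10^-0.97 + 10^-2.05)
   = 1 / (1 + 0.10715 + 0.0089125) = 1/1.1161 = 0.8960
[HCO3⁻] = α₁ × DIC = 0.8960 × 11.6 = 10.4 mmol/kg

[HCO3⁻] = 10.4 mmol/kg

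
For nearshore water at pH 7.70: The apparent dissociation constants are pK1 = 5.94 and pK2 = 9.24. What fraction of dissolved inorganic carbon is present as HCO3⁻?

α₁ = 0.956

α₁ = 1 / (1 + [H⁺]/K1 + K2/[H⁺]) = 1 / (1 + 10^-1.76 + 10^-1.54)
   = 1 / (1 + 0.017378 + 0.028840) = 1/1.0462 = 0.9558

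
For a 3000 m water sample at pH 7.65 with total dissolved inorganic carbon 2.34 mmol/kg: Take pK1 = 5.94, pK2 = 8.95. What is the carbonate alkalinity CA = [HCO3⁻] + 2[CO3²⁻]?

CA = 2.41 mmol/kg

CA = [HCO3⁻] + 2[CO3²⁻] = (α₁ + 2α₂)·DIC
At pH 7.65: [H⁺]/K1 = 10^-1.71 = 0.019498, K2/[H⁺] = 10^-1.30 = 0.050119
α₁ = 1/(1 + 0.019498 + 0.050119) = 1/1.0696 = 0.9349; α₂ = α₁·K2/[H⁺] = 0.04686
α₁ + 2α₂ = 1.0286
CA = 1.0286 × 2.34 = 2.41 mmol/kg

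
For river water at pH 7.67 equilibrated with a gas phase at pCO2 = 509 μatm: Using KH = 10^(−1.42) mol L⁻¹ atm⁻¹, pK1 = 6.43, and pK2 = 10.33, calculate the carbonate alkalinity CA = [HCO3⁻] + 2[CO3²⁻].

[CO2*] = KH · pCO2 = 10^(−1.42) × 509×10^-6 = 1.935×10^-5 mol/L
α₀ = 1/(1 + K1/[H⁺] + K1K2/[H⁺]²) = 1/(1 + 10^+1.24 + 10^-1.42) = 0.05430
DIC = [CO2*]/α₀ = 1.935×10^-5 / 0.05430 = 0.3564 mmol/L
CA = (α₁ + 2α₂)·DIC = (0.9436 + 2×0.002064) × 0.3564 = 0.338 mmol/L

CA = 0.338 mmol/L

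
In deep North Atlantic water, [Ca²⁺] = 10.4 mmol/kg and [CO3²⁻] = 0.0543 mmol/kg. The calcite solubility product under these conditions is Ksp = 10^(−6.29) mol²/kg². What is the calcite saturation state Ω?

Ω = 1.10

Ksp = 10^(−6.29) = 5.129×10^-7
Ω = [Ca²⁺][CO3²⁻]/Ksp = (10.4×10^-3)(0.0543×10^-3) / 5.129×10^-7 = 1.10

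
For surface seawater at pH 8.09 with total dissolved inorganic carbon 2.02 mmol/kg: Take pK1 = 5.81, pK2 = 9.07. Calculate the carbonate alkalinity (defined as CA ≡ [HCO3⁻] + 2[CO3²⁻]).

CA = [HCO3⁻] + 2[CO3²⁻] = (α₁ + 2α₂)·DIC
At pH 8.09: [H⁺]/K1 = 10^-2.28 = 0.0052481, K2/[H⁺] = 10^-0.98 = 0.10471
α₁ = 1/(1 + 0.0052481 + 0.10471) = 1/1.1100 = 0.9009; α₂ = α₁·K2/[H⁺] = 0.09434
α₁ + 2α₂ = 1.0896
CA = 1.0896 × 2.02 = 2.20 mmol/kg

CA = 2.20 mmol/kg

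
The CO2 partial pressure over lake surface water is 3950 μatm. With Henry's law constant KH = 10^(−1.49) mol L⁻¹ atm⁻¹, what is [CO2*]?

[CO2*] = 128 μmol/L

KH = 10^(−1.49) = 3.236×10^-2 mol L⁻¹ atm⁻¹
[CO2*] = KH · pCO2 = 3.236×10^-2 × 3950×10^-6 atm = 1.28×10^-4 mol/L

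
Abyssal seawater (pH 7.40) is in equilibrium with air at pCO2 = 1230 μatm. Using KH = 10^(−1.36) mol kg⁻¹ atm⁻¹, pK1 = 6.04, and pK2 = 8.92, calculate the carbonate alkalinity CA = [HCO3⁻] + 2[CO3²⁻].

CA = 1.30 mmol/kg

[CO2*] = KH · pCO2 = 10^(−1.36) × 1230×10^-6 = 5.369×10^-5 mol/kg
α₀ = 1/(1 + K1/[H⁺] + K1K2/[H⁺]²) = 1/(1 + 10^+1.36 + 10^-0.16) = 0.04065
DIC = [CO2*]/α₀ = 5.369×10^-5 / 0.04065 = 1.321 mmol/kg
CA = (α₁ + 2α₂)·DIC = (0.9312 + 2×0.02812) × 1.321 = 1.30 mmol/kg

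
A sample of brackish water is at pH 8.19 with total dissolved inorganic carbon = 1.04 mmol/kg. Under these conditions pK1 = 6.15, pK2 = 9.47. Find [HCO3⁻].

α₁ = 1 / (1 + [H⁺]/K1 + K2/[H⁺]) = 1 / (1 + 10^-2.04 + 10^-1.28)
   = 1 / (1 + 0.0091201 + 0.052481) = 1/1.0616 = 0.9420
[HCO3⁻] = α₁ × DIC = 0.9420 × 1.04 = 0.980 mmol/kg

[HCO3⁻] = 0.980 mmol/kg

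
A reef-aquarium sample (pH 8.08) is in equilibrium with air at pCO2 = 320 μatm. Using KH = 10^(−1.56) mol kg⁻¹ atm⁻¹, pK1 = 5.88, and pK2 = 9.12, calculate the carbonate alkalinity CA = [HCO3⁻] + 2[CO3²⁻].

CA = 1.65 mmol/kg

[CO2*] = KH · pCO2 = 10^(−1.56) × 320×10^-6 = 8.814×10^-6 mol/kg
α₀ = 1/(1 + K1/[H⁺] + K1K2/[H⁺]²) = 1/(1 + 10^+2.20 + 10^+1.16) = 0.005749
DIC = [CO2*]/α₀ = 8.814×10^-6 / 0.005749 = 1.533 mmol/kg
CA = (α₁ + 2α₂)·DIC = (0.9112 + 2×0.08310) × 1.533 = 1.65 mmol/kg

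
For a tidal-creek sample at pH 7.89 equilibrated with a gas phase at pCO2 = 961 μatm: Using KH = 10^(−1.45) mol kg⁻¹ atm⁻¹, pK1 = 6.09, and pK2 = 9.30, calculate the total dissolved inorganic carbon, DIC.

DIC = 2.27 mmol/kg

[CO2*] = KH · pCO2 = 10^(−1.45) × 961×10^-6 = 3.410×10^-5 mol/kg
α₀ = 1/(1 + K1/[H⁺] + K1K2/[H⁺]²) = 1/(1 + 10^+1.80 + 10^+0.39) = 0.01503
DIC = [CO2*]/α₀ = 3.410×10^-5 / 0.01503 = 2.27 mmol/kg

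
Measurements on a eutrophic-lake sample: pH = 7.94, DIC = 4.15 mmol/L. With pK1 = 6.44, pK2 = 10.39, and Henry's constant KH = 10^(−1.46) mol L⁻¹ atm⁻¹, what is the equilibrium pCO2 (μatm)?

α₀ = 1 / (1 + K1/[H⁺] + K1K2/[H⁺]²) = 1 / (1 + 10^+1.50 + 10^-0.95)
   = 1 / (1 + 31.623 + 0.11220) = 1/32.735 = 0.03055
[CO2*] = α₀ × DIC = 0.03055 × 4.15 = 0.1268 mmol/L
pCO2 = [CO2*]/KH = 1.268×10^-4 / 3.467×10^-2 = 3660 μatm

pCO2 = 3660 μatm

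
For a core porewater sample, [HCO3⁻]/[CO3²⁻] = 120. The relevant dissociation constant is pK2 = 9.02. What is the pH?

pH = 6.94

From K2 = [H⁺][CO3²⁻]/[HCO3⁻]:  pH = pK2 − log₁₀([HCO3⁻]/[CO3²⁻])
log₁₀(120) = +2.079
pH = 9.02 − (+2.079) = 6.94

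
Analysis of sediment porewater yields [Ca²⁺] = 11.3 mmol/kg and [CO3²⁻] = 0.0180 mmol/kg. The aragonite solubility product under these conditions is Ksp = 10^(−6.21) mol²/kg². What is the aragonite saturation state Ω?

Ksp = 10^(−6.21) = 6.166×10^-7
Ω = [Ca²⁺][CO3²⁻]/Ksp = (11.3×10^-3)(0.0180×10^-3) / 6.166×10^-7 = 0.330

Ω = 0.330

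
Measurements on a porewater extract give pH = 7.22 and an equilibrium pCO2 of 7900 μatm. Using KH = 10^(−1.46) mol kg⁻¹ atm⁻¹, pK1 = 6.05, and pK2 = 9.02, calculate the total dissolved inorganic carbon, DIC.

[CO2*] = KH · pCO2 = 10^(−1.46) × 7900×10^-6 = 2.739×10^-4 mol/kg
α₀ = 1/(1 + K1/[H⁺] + K1K2/[H⁺]²) = 1/(1 + 10^+1.17 + 10^-0.63) = 0.06240
DIC = [CO2*]/α₀ = 2.739×10^-4 / 0.06240 = 4.39 mmol/kg

DIC = 4.39 mmol/kg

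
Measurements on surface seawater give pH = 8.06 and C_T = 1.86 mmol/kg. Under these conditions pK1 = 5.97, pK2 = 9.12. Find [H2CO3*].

[CO2*] = 13.8 μmol/kg

α₀ = 1 / (1 + K1/[H⁺] + K1K2/[H⁺]²) = 1 / (1 + 10^+2.09 + 10^+1.03)
   = 1 / (1 + 123.03 + 10.715) = 1/134.74 = 0.007422
[CO2*] = α₀ × DIC = 0.007422 × 1.86 = 0.0138 mmol/kg = 13.8 μmol/kg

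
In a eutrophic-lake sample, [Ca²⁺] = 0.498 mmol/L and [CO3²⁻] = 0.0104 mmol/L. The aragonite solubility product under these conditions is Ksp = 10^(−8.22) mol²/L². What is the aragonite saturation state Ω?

Ω = 0.860

Ksp = 10^(−8.22) = 6.026×10^-9
Ω = [Ca²⁺][CO3²⁻]/Ksp = (0.498×10^-3)(0.0104×10^-3) / 6.026×10^-9 = 0.860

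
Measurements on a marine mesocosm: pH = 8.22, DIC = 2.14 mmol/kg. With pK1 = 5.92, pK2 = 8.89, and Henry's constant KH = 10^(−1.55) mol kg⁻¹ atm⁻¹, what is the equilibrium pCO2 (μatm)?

α₀ = 1 / (1 + K1/[H⁺] + K1K2/[H⁺]²) = 1 / (1 + 10^+2.30 + 10^+1.63)
   = 1 / (1 + 199.53 + 42.658) = 1/243.18 = 0.004112
[CO2*] = α₀ × DIC = 0.004112 × 2.14 = 0.008800 mmol/kg = 8.800 μmol/kg
pCO2 = [CO2*]/KH = 8.800×10^-6 / 2.818×10^-2 = 312 μatm

pCO2 = 312 μatm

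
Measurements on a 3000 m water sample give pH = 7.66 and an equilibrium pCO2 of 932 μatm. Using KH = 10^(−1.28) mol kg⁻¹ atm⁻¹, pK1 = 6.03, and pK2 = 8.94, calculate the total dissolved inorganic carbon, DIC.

[CO2*] = KH · pCO2 = 10^(−1.28) × 932×10^-6 = 4.891×10^-5 mol/kg
α₀ = 1/(1 + K1/[H⁺] + K1K2/[H⁺]²) = 1/(1 + 10^+1.63 + 10^+0.35) = 0.02179
DIC = [CO2*]/α₀ = 4.891×10^-5 / 0.02179 = 2.24 mmol/kg

DIC = 2.24 mmol/kg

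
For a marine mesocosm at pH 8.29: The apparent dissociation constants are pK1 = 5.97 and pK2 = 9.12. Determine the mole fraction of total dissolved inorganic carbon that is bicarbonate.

α₁ = 0.868

α₁ = 1 / (1 + [H⁺]/K1 + K2/[H⁺]) = 1 / (1 + 10^-2.32 + 10^-0.83)
   = 1 / (1 + 0.0047863 + 0.14791) = 1/1.1527 = 0.8675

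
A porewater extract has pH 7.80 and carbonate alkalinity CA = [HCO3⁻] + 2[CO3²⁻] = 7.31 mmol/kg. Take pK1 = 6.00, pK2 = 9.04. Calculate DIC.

DIC = 7.04 mmol/kg

CA = [HCO3⁻] + 2[CO3²⁻] = (α₁ + 2α₂)·DIC
At pH 7.80: [H⁺]/K1 = 10^-1.80 = 0.015849, K2/[H⁺] = 10^-1.24 = 0.057544
α₁ = 1/(1 + 0.015849 + 0.057544) = 1/1.0734 = 0.9316; α₂ = α₁·K2/[H⁺] = 0.05361
α₁ + 2α₂ = 1.0388
DIC = CA / (α₁ + 2α₂) = 7.31 / 1.0388 = 7.04 mmol/kg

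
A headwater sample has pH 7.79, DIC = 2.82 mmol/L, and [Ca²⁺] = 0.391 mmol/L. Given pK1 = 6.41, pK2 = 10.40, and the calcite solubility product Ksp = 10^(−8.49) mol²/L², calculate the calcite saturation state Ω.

Ω = 0.801

α₂ = 1 / (1 + [H⁺]/K2 + [H⁺]²/(K1K2)) = 1 / (1 + 10^+2.61 + 10^+1.23)
   = 1 / (1 + 407.38 + 16.982) = 1/425.36 = 0.002351
[CO3²⁻] = α₂ × DIC = 0.002351 × 2.82 = 0.006630 mmol/L = 6.630 μmol/L
Ksp = 10^(−8.49) = 3.236×10^-9
Ω = [Ca²⁺][CO3²⁻]/Ksp = (0.391×10^-3)(6.630×10^-6) / 3.236×10^-9 = 0.801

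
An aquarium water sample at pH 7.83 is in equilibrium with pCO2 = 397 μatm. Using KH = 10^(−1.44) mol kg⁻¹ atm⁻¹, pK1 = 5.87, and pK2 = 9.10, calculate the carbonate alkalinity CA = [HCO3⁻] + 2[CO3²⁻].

CA = 1.46 mmol/kg

[CO2*] = KH · pCO2 = 10^(−1.44) × 397×10^-6 = 1.441×10^-5 mol/kg
α₀ = 1/(1 + K1/[H⁺] + K1K2/[H⁺]²) = 1/(1 + 10^+1.96 + 10^+0.69) = 0.01030
DIC = [CO2*]/α₀ = 1.441×10^-5 / 0.01030 = 1.400 mmol/kg
CA = (α₁ + 2α₂)·DIC = (0.9393 + 2×0.05044) × 1.400 = 1.46 mmol/kg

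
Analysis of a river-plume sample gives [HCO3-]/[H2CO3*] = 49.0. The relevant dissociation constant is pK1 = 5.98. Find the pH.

From K1 = [H⁺][HCO3-]/[H2CO3*]:  pH = pK1 + log₁₀([HCO3-]/[H2CO3*])
log₁₀(49.0) = +1.690
pH = 5.98 + (+1.690) = 7.67

pH = 7.67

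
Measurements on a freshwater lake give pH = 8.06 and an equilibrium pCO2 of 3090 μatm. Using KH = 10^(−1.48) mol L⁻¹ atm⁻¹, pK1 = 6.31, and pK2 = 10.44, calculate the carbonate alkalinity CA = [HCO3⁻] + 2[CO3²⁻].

CA = 5.80 mmol/L

[CO2*] = KH · pCO2 = 10^(−1.48) × 3090×10^-6 = 1.023×10^-4 mol/L
α₀ = 1/(1 + K1/[H⁺] + K1K2/[H⁺]²) = 1/(1 + 10^+1.75 + 10^-0.63) = 0.01740
DIC = [CO2*]/α₀ = 1.023×10^-4 / 0.01740 = 5.880 mmol/L
CA = (α₁ + 2α₂)·DIC = (0.9785 + 2×0.004079) × 5.880 = 5.80 mmol/L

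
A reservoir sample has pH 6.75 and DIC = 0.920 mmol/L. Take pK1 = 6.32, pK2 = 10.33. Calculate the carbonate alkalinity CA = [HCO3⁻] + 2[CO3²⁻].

CA = [HCO3⁻] + 2[CO3²⁻] = (α₁ + 2α₂)·DIC
At pH 6.75: [H⁺]/K1 = 10^-0.43 = 0.37154, K2/[H⁺] = 10^-3.58 = 0.00026303
α₁ = 1/(1 + 0.37154 + 0.00026303) = 1/1.3718 = 0.7290; α₂ = α₁·K2/[H⁺] = 0.0001917
α₁ + 2α₂ = 0.7294
CA = 0.7294 × 0.920 = 0.671 mmol/L

CA = 0.671 mmol/L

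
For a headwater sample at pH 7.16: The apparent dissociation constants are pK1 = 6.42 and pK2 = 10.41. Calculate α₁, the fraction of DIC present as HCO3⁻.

α₁ = 1 / (1 + [H⁺]/K1 + K2/[H⁺]) = 1 / (1 + 10^-0.74 + 10^-3.25)
   = 1 / (1 + 0.18197 + 0.00056234) = 1/1.1825 = 0.8456

α₁ = 0.846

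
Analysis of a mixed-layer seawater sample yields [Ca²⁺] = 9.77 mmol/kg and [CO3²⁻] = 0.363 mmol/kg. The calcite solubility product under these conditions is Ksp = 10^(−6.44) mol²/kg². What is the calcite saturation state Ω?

Ω = 9.77

Ksp = 10^(−6.44) = 3.631×10^-7
Ω = [Ca²⁺][CO3²⁻]/Ksp = (9.77×10^-3)(0.363×10^-3) / 3.631×10^-7 = 9.77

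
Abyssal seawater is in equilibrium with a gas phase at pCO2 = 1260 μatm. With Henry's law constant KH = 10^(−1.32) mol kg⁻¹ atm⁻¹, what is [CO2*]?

[CO2*] = 60.3 μmol/kg

KH = 10^(−1.32) = 4.786×10^-2 mol kg⁻¹ atm⁻¹
[CO2*] = KH · pCO2 = 4.786×10^-2 × 1260×10^-6 atm = 6.03×10^-5 mol/kg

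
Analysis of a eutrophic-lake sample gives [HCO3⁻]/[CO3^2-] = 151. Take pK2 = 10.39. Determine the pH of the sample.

pH = 8.21

From K2 = [H⁺][CO3^2-]/[HCO3⁻]:  pH = pK2 − log₁₀([HCO3⁻]/[CO3^2-])
log₁₀(151) = +2.179
pH = 10.39 − (+2.179) = 8.21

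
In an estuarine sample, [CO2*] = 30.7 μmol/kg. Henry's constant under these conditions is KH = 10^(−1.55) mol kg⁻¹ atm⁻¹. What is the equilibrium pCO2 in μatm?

KH = 10^(−1.55) = 2.818×10^-2 mol kg⁻¹ atm⁻¹
pCO2 = [CO2*]/KH = 30.7×10^-6 / 2.818×10^-2 = 1.09×10^-3 atm = 1090 μatm

pCO2 = 1090 μatm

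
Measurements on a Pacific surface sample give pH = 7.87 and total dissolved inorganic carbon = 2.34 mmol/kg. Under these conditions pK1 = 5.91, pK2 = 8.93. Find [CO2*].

[CO2*] = 0.0234 mmol/kg

α₀ = 1 / (1 + K1/[H⁺] + K1K2/[H⁺]²) = 1 / (1 + 10^+1.96 + 10^+0.90)
   = 1 / (1 + 91.201 + 7.9433) = 1/100.14 = 0.009986
[CO2*] = α₀ × DIC = 0.009986 × 2.34 = 0.0234 mmol/kg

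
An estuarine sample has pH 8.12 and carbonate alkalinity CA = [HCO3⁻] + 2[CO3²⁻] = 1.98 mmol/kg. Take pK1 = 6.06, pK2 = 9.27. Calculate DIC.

DIC = 1.87 mmol/kg

CA = [HCO3⁻] + 2[CO3²⁻] = (α₁ + 2α₂)·DIC
At pH 8.12: [H⁺]/K1 = 10^-2.06 = 0.0087096, K2/[H⁺] = 10^-1.15 = 0.070795
α₁ = 1/(1 + 0.0087096 + 0.070795) = 1/1.0795 = 0.9264; α₂ = α₁·K2/[H⁺] = 0.06558
α₁ + 2α₂ = 1.0575
DIC = CA / (α₁ + 2α₂) = 1.98 / 1.0575 = 1.87 mmol/kg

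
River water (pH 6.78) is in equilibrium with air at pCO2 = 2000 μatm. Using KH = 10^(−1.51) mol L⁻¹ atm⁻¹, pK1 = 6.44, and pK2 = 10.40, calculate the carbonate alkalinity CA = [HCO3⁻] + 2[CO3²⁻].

CA = 0.135 mmol/L

[CO2*] = KH · pCO2 = 10^(−1.51) × 2000×10^-6 = 6.181×10^-5 mol/L
α₀ = 1/(1 + K1/[H⁺] + K1K2/[H⁺]²) = 1/(1 + 10^+0.34 + 10^-3.28) = 0.3136
DIC = [CO2*]/α₀ = 6.181×10^-5 / 0.3136 = 0.1971 mmol/L
CA = (α₁ + 2α₂)·DIC = (0.6862 + 2×0.0001646) × 0.1971 = 0.135 mmol/L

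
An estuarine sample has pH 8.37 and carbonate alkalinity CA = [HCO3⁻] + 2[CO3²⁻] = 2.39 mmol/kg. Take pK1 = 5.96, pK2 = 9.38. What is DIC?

DIC = 2.20 mmol/kg

CA = [HCO3⁻] + 2[CO3²⁻] = (α₁ + 2α₂)·DIC
At pH 8.37: [H⁺]/K1 = 10^-2.41 = 0.0038905, K2/[H⁺] = 10^-1.01 = 0.097724
α₁ = 1/(1 + 0.0038905 + 0.097724) = 1/1.1016 = 0.9078; α₂ = α₁·K2/[H⁺] = 0.08871
α₁ + 2α₂ = 1.0852
DIC = CA / (α₁ + 2α₂) = 2.39 / 1.0852 = 2.20 mmol/kg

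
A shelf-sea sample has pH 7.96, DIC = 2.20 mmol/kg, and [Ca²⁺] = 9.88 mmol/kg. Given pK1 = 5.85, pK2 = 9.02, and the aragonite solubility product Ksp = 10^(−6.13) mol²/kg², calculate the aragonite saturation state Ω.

Ω = 2.33

α₂ = 1 / (1 + [H⁺]/K2 + [H⁺]²/(K1K2)) = 1 / (1 + 10^+1.06 + 10^-1.05)
   = 1 / (1 + 11.482 + 0.089125) = 1/12.571 = 0.07955
[CO3²⁻] = α₂ × DIC = 0.07955 × 2.20 = 0.1750 mmol/kg
Ksp = 10^(−6.13) = 7.413×10^-7
Ω = [Ca²⁺][CO3²⁻]/Ksp = (9.88×10^-3)(1.750×10^-4) / 7.413×10^-7 = 2.33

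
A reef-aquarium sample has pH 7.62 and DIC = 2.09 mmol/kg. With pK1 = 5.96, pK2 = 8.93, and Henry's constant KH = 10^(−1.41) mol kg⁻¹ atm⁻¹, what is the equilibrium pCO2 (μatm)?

α₀ = 1 / (1 + K1/[H⁺] + K1K2/[H⁺]²) = 1 / (1 + 10^+1.66 + 10^+0.35)
   = 1 / (1 + 45.709 + 2.2387) = 1/48.948 = 0.02043
[CO2*] = α₀ × DIC = 0.02043 × 2.09 = 0.04270 mmol/kg
pCO2 = [CO2*]/KH = 4.270×10^-5 / 3.890×10^-2 = 1100 μatm

pCO2 = 1100 μatm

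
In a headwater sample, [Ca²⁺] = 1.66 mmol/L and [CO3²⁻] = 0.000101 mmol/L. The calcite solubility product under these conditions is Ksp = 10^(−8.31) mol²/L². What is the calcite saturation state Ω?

Ω = 0.0342

Ksp = 10^(−8.31) = 4.898×10^-9
Ω = [Ca²⁺][CO3²⁻]/Ksp = (1.66×10^-3)(0.000101×10^-3) / 4.898×10^-9 = 0.0342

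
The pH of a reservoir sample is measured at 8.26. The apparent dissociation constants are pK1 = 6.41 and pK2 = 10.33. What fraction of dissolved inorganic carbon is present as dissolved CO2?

α₀ = 1 / (1 + K1/[H⁺] + K1K2/[H⁺]²) = 1 / (1 + 10^+1.85 + 10^-0.22)
   = 1 / (1 + 70.795 + 0.60256) = 1/72.397 = 0.01381

α₀ = 0.0138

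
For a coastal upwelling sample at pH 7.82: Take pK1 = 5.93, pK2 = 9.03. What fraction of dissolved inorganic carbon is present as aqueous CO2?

α₀ = 1 / (1 + K1/[H⁺] + K1K2/[H⁺]²) = 1 / (1 + 10^+1.89 + 10^+0.68)
   = 1 / (1 + 77.625 + 4.7863) = 1/83.411 = 0.01199

α₀ = 0.0120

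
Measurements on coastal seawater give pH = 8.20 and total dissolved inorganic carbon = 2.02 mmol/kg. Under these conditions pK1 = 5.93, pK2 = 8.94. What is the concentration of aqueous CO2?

[CO2*] = 9.14 μmol/kg

α₀ = 1 / (1 + K1/[H⁺] + K1K2/[H⁺]²) = 1 / (1 + 10^+2.27 + 10^+1.53)
   = 1 / (1 + 186.21 + 33.884) = 1/221.09 = 0.004523
[CO2*] = α₀ × DIC = 0.004523 × 2.02 = 0.00914 mmol/kg = 9.14 μmol/kg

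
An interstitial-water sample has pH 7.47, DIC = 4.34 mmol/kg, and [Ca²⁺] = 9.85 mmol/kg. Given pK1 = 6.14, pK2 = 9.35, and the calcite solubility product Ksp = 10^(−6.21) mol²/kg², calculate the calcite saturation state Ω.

α₂ = 1 / (1 + [H⁺]/K2 + [H⁺]²/(K1K2)) = 1 / (1 + 10^+1.88 + 10^+0.55)
   = 1 / (1 + 75.858 + 3.5481) = 1/80.406 = 0.01244
[CO3²⁻] = α₂ × DIC = 0.01244 × 4.34 = 0.05398 mmol/kg
Ksp = 10^(−6.21) = 6.166×10^-7
Ω = [Ca²⁺][CO3²⁻]/Ksp = (9.85×10^-3)(5.398×10^-5) / 6.166×10^-7 = 0.862

Ω = 0.862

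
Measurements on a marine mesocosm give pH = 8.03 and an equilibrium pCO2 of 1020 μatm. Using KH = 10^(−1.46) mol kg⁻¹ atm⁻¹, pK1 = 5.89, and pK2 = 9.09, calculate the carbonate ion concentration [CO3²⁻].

[CO3²⁻] = 0.425 mmol/kg

[CO2*] = KH · pCO2 = 10^(−1.46) × 1020×10^-6 = 3.537×10^-5 mol/kg
α₀ = 1/(1 + K1/[H⁺] + K1K2/[H⁺]²) = 1/(1 + 10^+2.14 + 10^+1.08) = 0.006620
DIC = [CO2*]/α₀ = 3.537×10^-5 / 0.006620 = 5.343 mmol/kg
[CO3²⁻] = α₂·DIC; α₂ = 0.07959, so [CO3²⁻] = 0.07959 × 5.343 = 0.425 mmol/kg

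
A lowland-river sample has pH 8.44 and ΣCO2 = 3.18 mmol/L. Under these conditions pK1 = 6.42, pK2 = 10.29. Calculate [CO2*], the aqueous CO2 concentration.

[CO2*] = 0.0297 mmol/L

α₀ = 1 / (1 + K1/[H⁺] + K1K2/[H⁺]²) = 1 / (1 + 10^+2.02 + 10^+0.17)
   = 1 / (1 + 104.71 + 1.4791) = 1/107.19 = 0.009329
[CO2*] = α₀ × DIC = 0.009329 × 3.18 = 0.0297 mmol/L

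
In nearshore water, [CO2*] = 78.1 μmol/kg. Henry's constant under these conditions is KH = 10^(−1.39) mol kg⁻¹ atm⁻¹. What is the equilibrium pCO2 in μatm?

pCO2 = 1920 μatm

KH = 10^(−1.39) = 4.074×10^-2 mol kg⁻¹ atm⁻¹
pCO2 = [CO2*]/KH = 78.1×10^-6 / 4.074×10^-2 = 1.92×10^-3 atm = 1920 μatm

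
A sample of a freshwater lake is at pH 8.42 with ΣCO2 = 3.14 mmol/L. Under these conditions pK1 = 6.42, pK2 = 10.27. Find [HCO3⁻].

α₁ = 1 / (1 + [H⁺]/K1 + K2/[H⁺]) = 1 / (1 + 10^-2.00 + 10^-1.85)
   = 1 / (1 + 0.010000 + 0.014125) = 1/1.0241 = 0.9764
[HCO3⁻] = α₁ × DIC = 0.9764 × 3.14 = 3.07 mmol/L

[HCO3⁻] = 3.07 mmol/L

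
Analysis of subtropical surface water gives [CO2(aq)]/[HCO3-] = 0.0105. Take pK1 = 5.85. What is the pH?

pH = 7.83

From K1 = [H⁺][HCO3-]/[CO2(aq)]:  pH = pK1 − log₁₀([CO2(aq)]/[HCO3-])
log₁₀(0.0105) = -1.979
pH = 5.85 − (-1.979) = 7.83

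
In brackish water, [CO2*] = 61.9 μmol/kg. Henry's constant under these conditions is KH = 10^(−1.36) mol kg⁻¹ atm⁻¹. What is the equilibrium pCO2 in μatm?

pCO2 = 1420 μatm

KH = 10^(−1.36) = 4.365×10^-2 mol kg⁻¹ atm⁻¹
pCO2 = [CO2*]/KH = 61.9×10^-6 / 4.365×10^-2 = 1.42×10^-3 atm = 1420 μatm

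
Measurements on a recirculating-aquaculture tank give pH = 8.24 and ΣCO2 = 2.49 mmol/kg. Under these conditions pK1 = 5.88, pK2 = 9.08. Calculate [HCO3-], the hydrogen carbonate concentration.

[HCO3⁻] = 2.17 mmol/kg

α₁ = 1 / (1 + [H⁺]/K1 + K2/[H⁺]) = 1 / (1 + 10^-2.36 + 10^-0.84)
   = 1 / (1 + 0.0043652 + 0.14454) = 1/1.1489 = 0.8704
[HCO3⁻] = α₁ × DIC = 0.8704 × 2.49 = 2.17 mmol/kg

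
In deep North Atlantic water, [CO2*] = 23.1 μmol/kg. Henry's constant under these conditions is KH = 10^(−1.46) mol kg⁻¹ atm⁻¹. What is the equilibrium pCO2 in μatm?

pCO2 = 666 μatm

KH = 10^(−1.46) = 3.467×10^-2 mol kg⁻¹ atm⁻¹
pCO2 = [CO2*]/KH = 23.1×10^-6 / 3.467×10^-2 = 6.66×10^-4 atm = 666 μatm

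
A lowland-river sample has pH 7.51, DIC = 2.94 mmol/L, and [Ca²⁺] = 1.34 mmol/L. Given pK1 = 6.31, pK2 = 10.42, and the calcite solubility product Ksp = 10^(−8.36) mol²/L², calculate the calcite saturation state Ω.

Ω = 1.04

α₂ = 1 / (1 + [H⁺]/K2 + [H⁺]²/(K1K2)) = 1 / (1 + 10^+2.91 + 10^+1.71)
   = 1 / (1 + 812.83 + 51.286) = 1/865.12 = 0.001156
[CO3²⁻] = α₂ × DIC = 0.001156 × 2.94 = 0.003398 mmol/L = 3.398 μmol/L
Ksp = 10^(−8.36) = 4.365×10^-9
Ω = [Ca²⁺][CO3²⁻]/Ksp = (1.34×10^-3)(3.398×10^-6) / 4.365×10^-9 = 1.04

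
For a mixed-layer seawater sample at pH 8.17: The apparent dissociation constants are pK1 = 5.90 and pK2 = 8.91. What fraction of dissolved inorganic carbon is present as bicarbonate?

α₁ = 0.842

α₁ = 1 / (1 + [H⁺]/K1 + K2/[H⁺]) = 1 / (1 + 10^-2.27 + 10^-0.74)
   = 1 / (1 + 0.0053703 + 0.18197) = 1/1.1873 = 0.8422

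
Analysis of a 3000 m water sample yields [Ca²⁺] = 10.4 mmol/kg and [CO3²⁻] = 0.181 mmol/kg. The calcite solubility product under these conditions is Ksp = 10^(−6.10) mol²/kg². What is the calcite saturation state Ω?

Ω = 2.37

Ksp = 10^(−6.10) = 7.943×10^-7
Ω = [Ca²⁺][CO3²⁻]/Ksp = (10.4×10^-3)(0.181×10^-3) / 7.943×10^-7 = 2.37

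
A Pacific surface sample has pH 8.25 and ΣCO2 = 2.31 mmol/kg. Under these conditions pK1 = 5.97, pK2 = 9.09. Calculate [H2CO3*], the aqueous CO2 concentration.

α₀ = 1 / (1 + K1/[H⁺] + K1K2/[H⁺]²) = 1 / (1 + 10^+2.28 + 10^+1.44)
   = 1 / (1 + 190.55 + 27.542) = 1/219.09 = 0.004564
[CO2*] = α₀ × DIC = 0.004564 × 2.31 = 0.0105 mmol/kg = 10.5 μmol/kg

[CO2*] = 10.5 μmol/kg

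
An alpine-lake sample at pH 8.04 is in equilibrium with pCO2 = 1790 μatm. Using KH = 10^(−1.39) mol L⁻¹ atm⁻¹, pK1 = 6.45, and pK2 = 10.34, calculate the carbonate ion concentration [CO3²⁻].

[CO3²⁻] = 14.2 μmol/L

[CO2*] = KH · pCO2 = 10^(−1.39) × 1790×10^-6 = 7.292×10^-5 mol/L
α₀ = 1/(1 + K1/[H⁺] + K1K2/[H⁺]²) = 1/(1 + 10^+1.59 + 10^-0.71) = 0.02494
DIC = [CO2*]/α₀ = 7.292×10^-5 / 0.02494 = 2.924 mmol/L
[CO3²⁻] = α₂·DIC; α₂ = 0.004863, so [CO3²⁻] = 0.004863 × 2.924 = 0.0142 mmol/L = 14.2 μmol/L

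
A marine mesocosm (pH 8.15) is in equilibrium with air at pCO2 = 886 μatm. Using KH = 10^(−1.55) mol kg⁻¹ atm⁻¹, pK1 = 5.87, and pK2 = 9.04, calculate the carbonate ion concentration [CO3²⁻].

[CO2*] = KH · pCO2 = 10^(−1.55) × 886×10^-6 = 2.497×10^-5 mol/kg
α₀ = 1/(1 + K1/[H⁺] + K1K2/[H⁺]²) = 1/(1 + 10^+2.28 + 10^+1.39) = 0.004628
DIC = [CO2*]/α₀ = 2.497×10^-5 / 0.004628 = 5.396 mmol/kg
[CO3²⁻] = α₂·DIC; α₂ = 0.1136, so [CO3²⁻] = 0.1136 × 5.396 = 0.613 mmol/kg

[CO3²⁻] = 0.613 mmol/kg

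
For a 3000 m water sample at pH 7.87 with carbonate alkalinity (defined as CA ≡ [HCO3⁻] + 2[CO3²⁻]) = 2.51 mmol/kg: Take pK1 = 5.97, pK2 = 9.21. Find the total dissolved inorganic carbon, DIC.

DIC = 2.43 mmol/kg

CA = [HCO3⁻] + 2[CO3²⁻] = (α₁ + 2α₂)·DIC
At pH 7.87: [H⁺]/K1 = 10^-1.90 = 0.012589, K2/[H⁺] = 10^-1.34 = 0.045709
α₁ = 1/(1 + 0.012589 + 0.045709) = 1/1.0583 = 0.9449; α₂ = α₁·K2/[H⁺] = 0.04319
α₁ + 2α₂ = 1.0313
DIC = CA / (α₁ + 2α₂) = 2.51 / 1.0313 = 2.43 mmol/kg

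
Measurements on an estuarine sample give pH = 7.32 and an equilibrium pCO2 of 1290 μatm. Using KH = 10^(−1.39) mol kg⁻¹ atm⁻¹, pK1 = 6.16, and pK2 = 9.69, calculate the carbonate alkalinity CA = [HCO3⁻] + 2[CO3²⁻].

[CO2*] = KH · pCO2 = 10^(−1.39) × 1290×10^-6 = 5.255×10^-5 mol/kg
α₀ = 1/(1 + K1/[H⁺] + K1K2/[H⁺]²) = 1/(1 + 10^+1.16 + 10^-1.21) = 0.06445
DIC = [CO2*]/α₀ = 5.255×10^-5 / 0.06445 = 0.8154 mmol/kg
CA = (α₁ + 2α₂)·DIC = (0.9316 + 2×0.003974) × 0.8154 = 0.766 mmol/kg

CA = 0.766 mmol/kg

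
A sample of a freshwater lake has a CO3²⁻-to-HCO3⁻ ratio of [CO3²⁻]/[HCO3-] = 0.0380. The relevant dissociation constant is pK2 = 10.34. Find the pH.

From K2 = [H⁺][CO3²⁻]/[HCO3-]:  pH = pK2 + log₁₀([CO3²⁻]/[HCO3-])
log₁₀(0.0380) = -1.420
pH = 10.34 + (-1.420) = 8.92

pH = 8.92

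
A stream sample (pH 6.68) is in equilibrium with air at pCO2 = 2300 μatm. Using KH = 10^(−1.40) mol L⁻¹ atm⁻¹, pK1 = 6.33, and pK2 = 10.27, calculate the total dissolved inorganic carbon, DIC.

[CO2*] = KH · pCO2 = 10^(−1.40) × 2300×10^-6 = 9.156×10^-5 mol/L
α₀ = 1/(1 + K1/[H⁺] + K1K2/[H⁺]²) = 1/(1 + 10^+0.35 + 10^-3.24) = 0.3087
DIC = [CO2*]/α₀ = 9.156×10^-5 / 0.3087 = 0.297 mmol/L

DIC = 0.297 mmol/L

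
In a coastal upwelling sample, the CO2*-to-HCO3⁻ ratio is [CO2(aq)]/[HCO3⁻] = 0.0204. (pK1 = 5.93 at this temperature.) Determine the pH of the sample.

pH = 7.62

From K1 = [H⁺][HCO3⁻]/[CO2(aq)]:  pH = pK1 − log₁₀([CO2(aq)]/[HCO3⁻])
log₁₀(0.0204) = -1.690
pH = 5.93 − (-1.690) = 7.62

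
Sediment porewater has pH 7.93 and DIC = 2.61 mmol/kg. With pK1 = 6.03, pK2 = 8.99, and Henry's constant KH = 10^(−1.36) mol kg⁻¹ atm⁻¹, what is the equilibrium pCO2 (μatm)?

pCO2 = 684 μatm

α₀ = 1 / (1 + K1/[H⁺] + K1K2/[H⁺]²) = 1 / (1 + 10^+1.90 + 10^+0.84)
   = 1 / (1 + 79.433 + 6.9183) = 1/87.351 = 0.01145
[CO2*] = α₀ × DIC = 0.01145 × 2.61 = 0.02988 mmol/kg
pCO2 = [CO2*]/KH = 2.988×10^-5 / 4.365×10^-2 = 684 μatm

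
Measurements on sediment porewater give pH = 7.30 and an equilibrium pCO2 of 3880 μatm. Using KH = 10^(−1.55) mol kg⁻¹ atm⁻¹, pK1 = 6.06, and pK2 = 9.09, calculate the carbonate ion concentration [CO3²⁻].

[CO2*] = KH · pCO2 = 10^(−1.55) × 3880×10^-6 = 1.094×10^-4 mol/kg
α₀ = 1/(1 + K1/[H⁺] + K1K2/[H⁺]²) = 1/(1 + 10^+1.24 + 10^-0.55) = 0.05359
DIC = [CO2*]/α₀ = 1.094×10^-4 / 0.05359 = 2.041 mmol/kg
[CO3²⁻] = α₂·DIC; α₂ = 0.01510, so [CO3²⁻] = 0.01510 × 2.041 = 0.0308 mmol/kg

[CO3²⁻] = 0.0308 mmol/kg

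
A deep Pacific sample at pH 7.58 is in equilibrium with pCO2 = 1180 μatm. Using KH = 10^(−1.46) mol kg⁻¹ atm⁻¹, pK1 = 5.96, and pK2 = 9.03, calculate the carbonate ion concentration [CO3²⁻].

[CO3²⁻] = 0.0605 mmol/kg

[CO2*] = KH · pCO2 = 10^(−1.46) × 1180×10^-6 = 4.091×10^-5 mol/kg
α₀ = 1/(1 + K1/[H⁺] + K1K2/[H⁺]²) = 1/(1 + 10^+1.62 + 10^+0.17) = 0.02264
DIC = [CO2*]/α₀ = 4.091×10^-5 / 0.02264 = 1.807 mmol/kg
[CO3²⁻] = α₂·DIC; α₂ = 0.03349, so [CO3²⁻] = 0.03349 × 1.807 = 0.0605 mmol/kg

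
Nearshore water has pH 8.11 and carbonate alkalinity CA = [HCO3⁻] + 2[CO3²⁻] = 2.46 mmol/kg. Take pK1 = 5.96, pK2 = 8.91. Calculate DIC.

DIC = 2.18 mmol/kg

CA = [HCO3⁻] + 2[CO3²⁻] = (α₁ + 2α₂)·DIC
At pH 8.11: [H⁺]/K1 = 10^-2.15 = 0.0070795, K2/[H⁺] = 10^-0.80 = 0.15849
α₁ = 1/(1 + 0.0070795 + 0.15849) = 1/1.1656 = 0.8580; α₂ = α₁·K2/[H⁺] = 0.1360
α₁ + 2α₂ = 1.1299
DIC = CA / (α₁ + 2α₂) = 2.46 / 1.1299 = 2.18 mmol/kg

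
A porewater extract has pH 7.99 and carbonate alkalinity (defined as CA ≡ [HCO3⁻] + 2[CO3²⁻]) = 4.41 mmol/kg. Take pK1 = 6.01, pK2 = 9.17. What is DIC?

CA = [HCO3⁻] + 2[CO3²⁻] = (α₁ + 2α₂)·DIC
At pH 7.99: [H⁺]/K1 = 10^-1.98 = 0.010471, K2/[H⁺] = 10^-1.18 = 0.066069
α₁ = 1/(1 + 0.010471 + 0.066069) = 1/1.0765 = 0.9289; α₂ = α₁·K2/[H⁺] = 0.06137
α₁ + 2α₂ = 1.0516
DIC = CA / (α₁ + 2α₂) = 4.41 / 1.0516 = 4.19 mmol/kg

DIC = 4.19 mmol/kg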